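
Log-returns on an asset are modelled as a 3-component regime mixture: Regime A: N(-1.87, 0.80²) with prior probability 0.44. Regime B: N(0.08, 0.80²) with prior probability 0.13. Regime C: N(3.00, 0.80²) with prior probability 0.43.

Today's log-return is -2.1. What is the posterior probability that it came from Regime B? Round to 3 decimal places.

P(component k | x) = π_k·f_k(x) / marginal(x), where marginal(x) = Σ_j π_j·f_j(x).
Component likelihoods at x = -2.1:
  L_A = (1/(0.80·√(2π)))·exp(−(-2.1−-1.87)²/(2·0.80²)) = 0.498678·exp(-0.04133) = 0.478488
  L_B = (1/(0.80·√(2π)))·exp(−(-2.1−0.08)²/(2·0.80²)) = 0.498678·exp(-3.71281) = 0.0121721
  L_C = (1/(0.80·√(2π)))·exp(−(-2.1−3.00)²/(2·0.80²)) = 0.498678·exp(-20.32031) = 7.4614e-10
Multiply by the mixture weights:
  π_A·L_A = 0.44 × 0.478488 = 0.210535
  π_B·L_B = 0.13 × 0.0121721 = 0.00158238
  π_C·L_C = 0.43 × 7.4614e-10 = 3.2084e-10
Marginal: 0.210535 + 0.00158238 + 3.2084e-10 = 0.212117
Responsibility of Regime B: 0.00158238 / 0.212117 ≈ 0.007

0.007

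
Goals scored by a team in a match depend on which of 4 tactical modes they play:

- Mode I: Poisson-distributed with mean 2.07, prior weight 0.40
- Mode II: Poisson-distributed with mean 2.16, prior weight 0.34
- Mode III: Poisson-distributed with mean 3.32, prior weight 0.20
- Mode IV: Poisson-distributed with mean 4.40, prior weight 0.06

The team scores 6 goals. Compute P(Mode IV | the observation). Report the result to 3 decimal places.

0.233

Posterior ∝ prior × likelihood, so P(k | x) ∝ w_k f_k(x); normalise over all components.
Poisson probabilities:
  f_I = 0.013788
  f_II = 0.0162672
  f_III = 0.0672416
  f_IV = 0.123734
Prior × likelihood for each component:
  w_I·f_I = 0.40 × 0.013788 = 0.00551518
  w_II·f_II = 0.34 × 0.0162672 = 0.00553086
  w_III·f_III = 0.20 × 0.0672416 = 0.0134483
  w_IV·f_IV = 0.06 × 0.123734 = 0.00742402
Marginal: 0.00551518 + 0.00553086 + 0.0134483 + 0.00742402 = 0.0319184
P(Mode IV | x) = 0.00742402 / 0.0319184 ≈ 0.233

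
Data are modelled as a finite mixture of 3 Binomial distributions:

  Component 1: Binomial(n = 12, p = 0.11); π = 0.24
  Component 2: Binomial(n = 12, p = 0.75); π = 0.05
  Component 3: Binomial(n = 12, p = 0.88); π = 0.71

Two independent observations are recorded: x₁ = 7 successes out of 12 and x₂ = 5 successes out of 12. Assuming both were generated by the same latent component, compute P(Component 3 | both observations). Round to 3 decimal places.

0.014

Posterior ∝ prior × likelihood, so P(k | x) ∝ π_k f_k(x); normalise over all components.
Since both observations come from the same component, the likelihood for component k is f_k(x₁)·f_k(x₂).
  L_1 = [C(12,7)·0.11^7·0.89^5 = 792·1.94872e-07·0.558406 = 8.61835e-05] × [0.00564181] = 4.86231e-07
  L_2 = [C(12,7)·0.75^7·0.25^5 = 792·0.133484·0.000976562 = 0.103241] × [0.0114713] = 0.00118431
  L_3 = [C(12,7)·0.88^7·0.12^5 = 792·0.408676·2.48832e-05 = 0.00805397] × [0.000149764] = 1.20619e-06
Prior × likelihood for each component:
  π_1·L_1 = 0.24 × 4.86231e-07 = 1.16695e-07
  π_2·L_2 = 0.05 × 0.00118431 = 5.92155e-05
  π_3·L_3 = 0.71 × 1.20619e-06 = 8.56398e-07
Sum: 1.16695e-07 + 5.92155e-05 + 8.56398e-07 = 6.01886e-05
So the posterior for Component 3 is 8.56398e-07 / 6.01886e-05 ≈ 0.014.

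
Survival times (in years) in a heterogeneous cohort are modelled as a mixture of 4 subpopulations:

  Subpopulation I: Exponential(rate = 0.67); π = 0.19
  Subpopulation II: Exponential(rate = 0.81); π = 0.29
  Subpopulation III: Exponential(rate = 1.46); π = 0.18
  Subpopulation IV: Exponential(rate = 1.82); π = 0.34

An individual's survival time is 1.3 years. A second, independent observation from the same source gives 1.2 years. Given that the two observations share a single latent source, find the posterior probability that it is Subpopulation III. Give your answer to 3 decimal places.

0.158

The responsibility of component k is w_k f_k(x) divided by Σ_j w_j f_j(x).
Since both observations come from the same component, the likelihood for component k is f_k(x₁)·f_k(x₂).
  f_I = [0.280417] × [0.299849] = 0.0840826
  f_II = [0.282601] × [0.306444] = 0.0866012
  f_III = [0.218807] × [0.253203] = 0.0554027
  f_IV = [0.170817] × [0.204914] = 0.0350028
Unnormalised posteriors:
  w_I·f_I = 0.19 × 0.0840826 = 0.0159757
  w_II·f_II = 0.29 × 0.0866012 = 0.0251143
  w_III·f_III = 0.18 × 0.0554027 = 0.00997248
  w_IV·f_IV = 0.34 × 0.0350028 = 0.011901
Evidence: 0.0159757 + 0.0251143 + 0.00997248 + 0.011901 = 0.0629635
Responsibility of Subpopulation III: 0.00997248 / 0.0629635 ≈ 0.158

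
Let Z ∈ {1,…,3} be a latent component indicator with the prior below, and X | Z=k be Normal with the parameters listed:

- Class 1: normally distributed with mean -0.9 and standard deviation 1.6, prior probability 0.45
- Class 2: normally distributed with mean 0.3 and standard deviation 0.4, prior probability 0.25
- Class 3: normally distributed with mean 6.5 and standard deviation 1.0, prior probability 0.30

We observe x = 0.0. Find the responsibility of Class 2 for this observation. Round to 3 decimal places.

0.663

P(component k | x) = π_k·f_k(x) / marginal(x), where marginal(x) = Σ_j π_j·f_j(x).
Normal densities:
  f_1 = 0.212855
  f_2 = 0.752844
  f_3 = 2.66956e-10
Weight by the priors:
  π_1·f_1 = 0.45 × 0.212855 = 0.0957846
  π_2·f_2 = 0.25 × 0.752844 = 0.188211
  π_3·f_3 = 0.30 × 2.66956e-10 = 8.00867e-11
Marginal: 0.0957846 + 0.188211 + 8.00867e-11 = 0.283996
So the posterior for Class 2 is 0.188211 / 0.283996 ≈ 0.663.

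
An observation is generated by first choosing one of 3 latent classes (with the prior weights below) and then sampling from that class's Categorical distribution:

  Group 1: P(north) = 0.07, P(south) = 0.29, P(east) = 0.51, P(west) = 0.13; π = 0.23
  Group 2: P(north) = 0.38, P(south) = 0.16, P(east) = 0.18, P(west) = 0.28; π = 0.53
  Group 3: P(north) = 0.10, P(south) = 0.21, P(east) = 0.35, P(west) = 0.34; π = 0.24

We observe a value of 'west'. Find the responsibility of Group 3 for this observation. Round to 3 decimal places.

Apply Bayes' rule: the posterior for each component is proportional to its prior times its likelihood at x.
Evaluate each component's likelihood at the observed value:
  L_1 = P(west | comp) = 0.13
  L_2 = P(west | comp) = 0.28
  L_3 = P(west | comp) = 0.34
Multiply by the mixture weights:
  π_1·L_1 = 0.23 × 0.13 = 0.0299
  π_2·L_2 = 0.53 × 0.28 = 0.1484
  π_3·L_3 = 0.24 × 0.34 = 0.0816
Evidence: 0.0299 + 0.1484 + 0.0816 = 0.2599
P(Group 3 | 'west') = 0.0816 / 0.2599 ≈ 0.314

0.314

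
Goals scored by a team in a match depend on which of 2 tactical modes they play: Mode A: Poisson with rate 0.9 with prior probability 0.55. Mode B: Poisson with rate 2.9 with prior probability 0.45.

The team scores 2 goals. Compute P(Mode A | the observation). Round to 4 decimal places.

Apply Bayes' rule: the posterior for each component is proportional to its prior times its likelihood at x.
Poisson probabilities:
  p_A = 0.164661
  p_B = 0.231373
Multiply by the mixture weights:
  π_A·p_A = 0.55 × 0.164661 = 0.0905634
  π_B·p_B = 0.45 × 0.231373 = 0.104118
Normaliser: 0.0905634 + 0.104118 = 0.194681
Responsibility of Mode A: 0.0905634 / 0.194681 ≈ 0.4652

0.4652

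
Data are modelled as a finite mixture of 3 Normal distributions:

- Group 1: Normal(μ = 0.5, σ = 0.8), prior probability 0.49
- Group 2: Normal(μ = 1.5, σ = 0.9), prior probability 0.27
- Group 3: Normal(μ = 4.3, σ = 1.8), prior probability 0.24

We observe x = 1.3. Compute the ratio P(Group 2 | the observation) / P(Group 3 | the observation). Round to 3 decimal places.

8.803

Posterior odds = (P(Z=i) f_i(x)) / (P(Z=j) f_j(x)); the normalising sum cancels.
Component likelihoods at x = 1.3:
  p_1 = (1/(0.8·√(2π)))·exp(−(1.3−0.5)²/(2·0.8²)) = 0.498678·exp(-0.50000) = 0.302463
  p_2 = (1/(0.9·√(2π)))·exp(−(1.3−1.5)²/(2·0.9²)) = 0.443269·exp(-0.02469) = 0.432458
  p_3 = (1/(1.8·√(2π)))·exp(−(1.3−4.3)²/(2·1.8²)) = 0.221635·exp(-1.38889) = 0.0552651
Posterior odds = (P(Z=2)·p_2) / (P(Z=3)·p_3) = (0.27·0.432458) / (0.24·0.0552651) = 0.116764 / 0.0132636 ≈ 8.803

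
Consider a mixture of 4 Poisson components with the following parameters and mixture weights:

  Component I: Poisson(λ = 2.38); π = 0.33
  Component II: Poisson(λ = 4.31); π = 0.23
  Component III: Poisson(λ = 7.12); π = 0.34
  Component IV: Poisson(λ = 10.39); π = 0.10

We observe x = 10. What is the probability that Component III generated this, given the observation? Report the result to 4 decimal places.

0.6387

By Bayes' theorem, P(k | x) = π_k f_k(x) / Σ_j π_j f_j(x).
Component likelihoods at x = 10:
  p_I = e^(−2.38)·2.38^10/10! = 0.000148726
  p_II = e^(−4.31)·4.31^10/10! = 0.00818843
  p_III = e^(−7.12)·7.12^10/10! = 0.0746209
  p_IV = e^(−10.39)·10.39^10/10! = 0.124186
Prior × likelihood for each component:
  π_I·p_I = 0.33 × 0.000148726 = 4.90794e-05
  π_II·p_II = 0.23 × 0.00818843 = 0.00188334
  π_III·p_III = 0.34 × 0.0746209 = 0.0253711
  π_IV·p_IV = 0.10 × 0.124186 = 0.0124186
Sum: 4.90794e-05 + 0.00188334 + 0.0253711 + 0.0124186 = 0.0397221
So the posterior for Component III is 0.0253711 / 0.0397221 ≈ 0.6387.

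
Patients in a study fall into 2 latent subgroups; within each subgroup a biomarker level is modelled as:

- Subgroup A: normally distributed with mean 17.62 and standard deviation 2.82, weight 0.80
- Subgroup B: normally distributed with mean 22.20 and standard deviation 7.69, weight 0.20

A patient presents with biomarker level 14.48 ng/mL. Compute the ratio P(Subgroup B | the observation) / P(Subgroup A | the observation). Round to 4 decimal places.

0.1030

Since P(k|x) ∝ w_k f_k(x), the posterior odds are w_i f_i(x) / (w_j f_j(x)).
Component likelihoods at x = 14.48 ng/mL:
  L_A = (1/(2.82·√(2π)))·exp(−(14.48−17.62)²/(2·2.82²)) = 0.141469·exp(-0.61991) = 0.076109
  L_B = (1/(7.69·√(2π)))·exp(−(14.48−22.20)²/(2·7.69²)) = 0.051878·exp(-0.50391) = 0.0313429
Posterior odds = (w_B·L_B) / (w_A·L_A) = (0.20·0.0313429) / (0.80·0.076109) = 0.00626858 / 0.0608872 ≈ 0.1030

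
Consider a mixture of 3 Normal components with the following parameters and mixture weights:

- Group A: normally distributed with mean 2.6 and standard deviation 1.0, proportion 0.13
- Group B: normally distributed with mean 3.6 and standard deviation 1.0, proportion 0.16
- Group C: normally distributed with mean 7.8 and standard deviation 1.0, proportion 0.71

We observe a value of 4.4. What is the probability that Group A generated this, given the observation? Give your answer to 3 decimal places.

0.179

P(component k | x) = P(Z=k)·f_k(x) / marginal(x), where marginal(x) = Σ_j P(Z=j)·f_j(x).
Component likelihoods at x = 4.4:
  L_A = (1/(1.0·√(2π)))·exp(−(4.4−2.6)²/(2·1.0²)) = 0.398942·exp(-1.62000) = 0.0789502
  L_B = (1/(1.0·√(2π)))·exp(−(4.4−3.6)²/(2·1.0²)) = 0.398942·exp(-0.32000) = 0.289692
  L_C = (1/(1.0·√(2π)))·exp(−(4.4−7.8)²/(2·1.0²)) = 0.398942·exp(-5.78000) = 0.00123222
Weight by the priors:
  P(Z=A)·L_A = 0.13 × 0.0789502 = 0.0102635
  P(Z=B)·L_B = 0.16 × 0.289692 = 0.0463506
  P(Z=C)·L_C = 0.71 × 0.00123222 = 0.000874876
Denominator: 0.0102635 + 0.0463506 + 0.000874876 = 0.057489
P(Group A | x) = 0.0102635 / 0.057489 ≈ 0.179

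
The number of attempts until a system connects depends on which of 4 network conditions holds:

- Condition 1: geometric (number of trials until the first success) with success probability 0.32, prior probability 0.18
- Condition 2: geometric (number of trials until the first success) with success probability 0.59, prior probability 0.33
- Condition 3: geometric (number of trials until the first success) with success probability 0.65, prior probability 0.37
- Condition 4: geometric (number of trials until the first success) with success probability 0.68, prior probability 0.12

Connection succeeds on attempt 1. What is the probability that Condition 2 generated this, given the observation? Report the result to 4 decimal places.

By Bayes' theorem, P(k | x) = w_k f_k(x) / Σ_j w_j f_j(x).
Evaluate each component's likelihood at the observed value:
  L_1 = 0.32
  L_2 = 0.59
  L_3 = 0.65
  L_4 = 0.68
Prior × likelihood for each component:
  w_1·L_1 = 0.18 × 0.32 = 0.0576
  w_2·L_2 = 0.33 × 0.59 = 0.1947
  w_3·L_3 = 0.37 × 0.65 = 0.2405
  w_4·L_4 = 0.12 × 0.68 = 0.0816
Sum: 0.0576 + 0.1947 + 0.2405 + 0.0816 = 0.5744
So the posterior for Condition 2 is 0.1947 / 0.5744 ≈ 0.3390.

0.3390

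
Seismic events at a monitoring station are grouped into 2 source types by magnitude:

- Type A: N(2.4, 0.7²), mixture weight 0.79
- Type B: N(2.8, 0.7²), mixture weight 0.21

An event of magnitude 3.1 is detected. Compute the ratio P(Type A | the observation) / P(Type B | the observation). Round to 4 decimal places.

2.5012

Posterior odds = (P(Z=i) f_i(x)) / (P(Z=j) f_j(x)); the normalising sum cancels.
Evaluate each component's likelihood at the observed value:
  L_A = 0.345672
  L_B = 0.51991
Odds = (0.79/0.21) × (0.345672/0.51991) = 3.7619 × 0.66487 ≈ 2.5012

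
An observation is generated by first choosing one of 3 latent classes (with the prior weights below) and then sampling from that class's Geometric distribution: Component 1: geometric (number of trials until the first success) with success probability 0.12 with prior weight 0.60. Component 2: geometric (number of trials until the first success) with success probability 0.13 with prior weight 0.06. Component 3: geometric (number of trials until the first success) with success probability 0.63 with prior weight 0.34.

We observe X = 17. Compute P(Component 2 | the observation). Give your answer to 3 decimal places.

Posterior ∝ prior × likelihood, so P(k | x) ∝ P(Z=k) f_k(x); normalise over all components.
Geometric probabilities:
  p_1 = 0.0155204
  p_2 = 0.014004
  p_3 = 7.77263e-08
Multiply by the mixture weights:
  P(Z=1)·p_1 = 0.60 × 0.0155204 = 0.00931226
  P(Z=2)·p_2 = 0.06 × 0.014004 = 0.000840239
  P(Z=3)·p_3 = 0.34 × 7.77263e-08 = 2.6427e-08
Denominator: 0.00931226 + 0.000840239 + 2.6427e-08 = 0.0101525
P(Component 2 | 17) = 0.000840239 / 0.0101525 ≈ 0.083

0.083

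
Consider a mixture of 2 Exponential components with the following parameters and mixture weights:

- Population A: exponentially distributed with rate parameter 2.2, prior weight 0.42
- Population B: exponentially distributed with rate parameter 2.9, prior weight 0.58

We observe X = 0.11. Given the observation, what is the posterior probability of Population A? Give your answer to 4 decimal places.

The responsibility of component k is π_k f_k(x) divided by Σ_j π_j f_j(x).
Exponential densities:
  f_A = 1.72712
  f_B = 2.10794
Unnormalised posteriors:
  π_A·f_A = 0.42 × 1.72712 = 0.725392
  π_B·f_B = 0.58 × 2.10794 = 1.2226
Normaliser: 0.725392 + 1.2226 = 1.948
So the posterior for Population A is 0.725392 / 1.948 ≈ 0.3724.

0.3724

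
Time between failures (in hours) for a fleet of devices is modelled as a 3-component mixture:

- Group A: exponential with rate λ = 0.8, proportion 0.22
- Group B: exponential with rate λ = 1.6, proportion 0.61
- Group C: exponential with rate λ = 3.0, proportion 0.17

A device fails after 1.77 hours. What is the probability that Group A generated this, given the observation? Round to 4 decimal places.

The responsibility of component k is P(Z=k) f_k(x) divided by Σ_j P(Z=j) f_j(x).
Component likelihoods at x = 1.77 hours:
  f_A = 0.8·e^(−0.8·1.77) = 0.8·e^(−1.4160) = 0.194146
  f_B = 1.6·e^(−1.6·1.77) = 1.6·e^(−2.8320) = 0.0942319
  f_C = 3.0·e^(−3.0·1.77) = 3.0·e^(−5.3100) = 0.0148258
Unnormalised posteriors:
  P(Z=A)·f_A = 0.22 × 0.194146 = 0.0427122
  P(Z=B)·f_B = 0.61 × 0.0942319 = 0.0574815
  P(Z=C)·f_C = 0.17 × 0.0148258 = 0.00252038
Normaliser: 0.0427122 + 0.0574815 + 0.00252038 = 0.102714
Responsibility of Group A: 0.0427122 / 0.102714 ≈ 0.4158

0.4158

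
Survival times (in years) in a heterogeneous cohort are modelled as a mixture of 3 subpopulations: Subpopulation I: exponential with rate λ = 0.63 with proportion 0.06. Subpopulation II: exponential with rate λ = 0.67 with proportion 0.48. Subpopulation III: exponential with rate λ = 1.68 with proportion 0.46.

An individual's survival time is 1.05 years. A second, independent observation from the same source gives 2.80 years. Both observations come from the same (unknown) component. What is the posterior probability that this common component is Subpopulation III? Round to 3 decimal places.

0.099

The responsibility of component k is w_k f_k(x) divided by Σ_j w_j f_j(x).
Since both observations come from the same component, the likelihood for component k is f_k(x₁)·f_k(x₂).
  p_I = [0.325128] × [0.107956] = 0.0350994
  p_II = [0.33155] × [0.102645] = 0.034032
  p_III = [0.287882] × [0.0152191] = 0.00438129
Weight by the priors:
  w_I·p_I = 0.06 × 0.0350994 = 0.00210596
  w_II·p_II = 0.48 × 0.034032 = 0.0163353
  w_III·p_III = 0.46 × 0.00438129 = 0.00201539
Denominator: 0.00210596 + 0.0163353 + 0.00201539 = 0.0204567
P(Subpopulation III | x₁,x₂) = 0.00201539 / 0.0204567 ≈ 0.099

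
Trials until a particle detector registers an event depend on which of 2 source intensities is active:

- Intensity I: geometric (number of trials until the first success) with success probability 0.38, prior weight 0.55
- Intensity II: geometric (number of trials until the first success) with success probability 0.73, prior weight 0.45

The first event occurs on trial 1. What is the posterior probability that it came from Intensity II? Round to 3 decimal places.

The responsibility of component k is w_k f_k(x) divided by Σ_j w_j f_j(x).
Component likelihoods at x = 1:
  L_I = 0.38
  L_II = 0.73
Weight by the priors:
  w_I·L_I = 0.55 × 0.38 = 0.209
  w_II·L_II = 0.45 × 0.73 = 0.3285
Evidence: 0.209 + 0.3285 = 0.5375
P(Intensity II | data) = 0.3285 / 0.5375 ≈ 0.611

0.611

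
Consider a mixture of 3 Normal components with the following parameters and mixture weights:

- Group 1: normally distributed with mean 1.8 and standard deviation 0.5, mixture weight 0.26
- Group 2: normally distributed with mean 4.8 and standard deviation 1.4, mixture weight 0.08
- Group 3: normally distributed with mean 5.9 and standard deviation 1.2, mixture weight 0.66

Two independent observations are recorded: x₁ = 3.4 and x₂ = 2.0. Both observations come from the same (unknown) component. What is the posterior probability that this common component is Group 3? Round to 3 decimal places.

Posterior ∝ prior × likelihood, so P(k | x) ∝ π_k f_k(x); normalise over all components.
Since both observations come from the same component, the likelihood for component k is f_k(x₁)·f_k(x₂).
  p_1 = [(1/(0.5·√(2π)))·exp(−(3.4−1.8)²/(2·0.5²)) = 0.797885·exp(-5.12000) = 0.00476818] × [0.73654] = 0.00351195
  p_2 = [(1/(1.4·√(2π)))·exp(−(3.4−4.8)²/(2·1.4²)) = 0.284959·exp(-0.50000) = 0.172836] × [0.038565] = 0.00666543
  p_3 = [(1/(1.2·√(2π)))·exp(−(3.4−5.9)²/(2·1.2²)) = 0.332452·exp(-2.17014) = 0.0379533] × [0.00169087] = 6.41742e-05
Multiply by the mixture weights:
  π_1·p_1 = 0.26 × 0.00351195 = 0.000913108
  π_2·p_2 = 0.08 × 0.00666543 = 0.000533234
  π_3·p_3 = 0.66 × 6.41742e-05 = 4.2355e-05
Denominator: 0.000913108 + 0.000533234 + 4.2355e-05 = 0.0014887
P(Group 3 | x) ≈ 0.028

0.028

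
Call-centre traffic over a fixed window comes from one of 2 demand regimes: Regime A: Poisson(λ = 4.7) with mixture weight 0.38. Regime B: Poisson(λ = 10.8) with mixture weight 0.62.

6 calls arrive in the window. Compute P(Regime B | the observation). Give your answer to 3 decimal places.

By Bayes' theorem, P(k | x) = π_k f_k(x) / Σ_j π_j f_j(x).
Evaluate each component's likelihood at the observed value:
  L_A = 0.136167
  L_B = 0.0449603
Prior × likelihood for each component:
  π_A·L_A = 0.38 × 0.136167 = 0.0517433
  π_B·L_B = 0.62 × 0.0449603 = 0.0278754
Sum: 0.0517433 + 0.0278754 = 0.0796187
P(Regime B | 6 calls) = 0.0278754 / 0.0796187 ≈ 0.350

0.350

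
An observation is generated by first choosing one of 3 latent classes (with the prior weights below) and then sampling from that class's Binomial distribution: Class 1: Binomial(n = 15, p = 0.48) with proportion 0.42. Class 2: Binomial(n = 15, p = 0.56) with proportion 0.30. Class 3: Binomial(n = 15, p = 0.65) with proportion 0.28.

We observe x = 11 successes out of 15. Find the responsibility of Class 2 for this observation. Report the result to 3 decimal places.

Apply Bayes' rule: the posterior for each component is proportional to its prior times its likelihood at x.
Component likelihoods at x = 11 successes out of 15:
  p_1 = C(15,11)·0.48^11·0.52^4 = 1365·0.00031164·0.0731162 = 0.0311028
  p_2 = C(15,11)·0.56^11·0.44^4 = 1365·0.00169851·0.037481 = 0.0868984
  p_3 = C(15,11)·0.65^11·0.35^4 = 1365·0.00875078·0.0150062 = 0.179247
Weight by the priors:
  P(Z=1)·p_1 = 0.42 × 0.0311028 = 0.0130632
  P(Z=2)·p_2 = 0.30 × 0.0868984 = 0.0260695
  P(Z=3)·p_3 = 0.28 × 0.179247 = 0.0501891
Marginal: 0.0130632 + 0.0260695 + 0.0501891 = 0.0893218
P(Class 2 | data) = 0.0260695 / 0.0893218 ≈ 0.292

0.292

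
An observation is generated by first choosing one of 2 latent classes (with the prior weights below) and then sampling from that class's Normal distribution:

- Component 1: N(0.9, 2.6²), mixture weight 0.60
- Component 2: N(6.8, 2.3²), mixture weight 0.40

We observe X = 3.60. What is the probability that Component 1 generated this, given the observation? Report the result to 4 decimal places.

0.6707

By Bayes' theorem, P(k | x) = π_k f_k(x) / Σ_j π_j f_j(x).
Component likelihoods at x = 3.60:
  p_1 = (1/(2.6·√(2π)))·exp(−(3.60−0.9)²/(2·2.6²)) = 0.153439·exp(-0.53920) = 0.089488
  p_2 = (1/(2.3·√(2π)))·exp(−(3.60−6.8)²/(2·2.3²)) = 0.173453·exp(-0.96786) = 0.0658938
Multiply by the mixture weights:
  π_1·p_1 = 0.60 × 0.089488 = 0.0536928
  π_2·p_2 = 0.40 × 0.0658938 = 0.0263575
Marginal: 0.0536928 + 0.0263575 = 0.0800503
Responsibility of Component 1: 0.0536928 / 0.0800503 ≈ 0.6707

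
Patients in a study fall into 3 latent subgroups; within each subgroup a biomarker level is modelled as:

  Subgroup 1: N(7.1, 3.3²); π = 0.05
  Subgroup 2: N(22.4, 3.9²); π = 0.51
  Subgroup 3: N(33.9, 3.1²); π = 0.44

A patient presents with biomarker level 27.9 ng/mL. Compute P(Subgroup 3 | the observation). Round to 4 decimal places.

0.3107

Posterior ∝ prior × likelihood, so P(k | x) ∝ π_k f_k(x); normalise over all components.
Component likelihoods at x = 27.9 ng/mL:
  f_1 = 2.85449e-10
  f_2 = 0.0378423
  f_3 = 0.019774
Weight by the priors:
  π_1·f_1 = 0.05 × 2.85449e-10 = 1.42725e-11
  π_2·f_2 = 0.51 × 0.0378423 = 0.0192996
  π_3·f_3 = 0.44 × 0.019774 = 0.00870054
Marginal: 1.42725e-11 + 0.0192996 + 0.00870054 = 0.0280001
So the posterior for Subgroup 3 is 0.00870054 / 0.0280001 ≈ 0.3107.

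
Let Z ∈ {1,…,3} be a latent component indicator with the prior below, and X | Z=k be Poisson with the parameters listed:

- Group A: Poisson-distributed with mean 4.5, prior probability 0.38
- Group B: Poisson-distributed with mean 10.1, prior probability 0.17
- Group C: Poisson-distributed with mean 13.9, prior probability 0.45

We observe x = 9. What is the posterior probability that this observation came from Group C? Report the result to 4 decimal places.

0.4251

Apply Bayes' rule: the posterior for each component is proportional to its prior times its likelihood at x.
Component likelihoods at x = 9:
  p_A = 0.0231646
  p_B = 0.12381
  p_C = 0.0490543
Unnormalised posteriors:
  w_A·p_A = 0.38 × 0.0231646 = 0.00880254
  w_B·p_B = 0.17 × 0.12381 = 0.0210477
  w_C·p_C = 0.45 × 0.0490543 = 0.0220744
Marginal: 0.00880254 + 0.0210477 + 0.0220744 = 0.0519246
P(Group C | the observation) ≈ 0.4251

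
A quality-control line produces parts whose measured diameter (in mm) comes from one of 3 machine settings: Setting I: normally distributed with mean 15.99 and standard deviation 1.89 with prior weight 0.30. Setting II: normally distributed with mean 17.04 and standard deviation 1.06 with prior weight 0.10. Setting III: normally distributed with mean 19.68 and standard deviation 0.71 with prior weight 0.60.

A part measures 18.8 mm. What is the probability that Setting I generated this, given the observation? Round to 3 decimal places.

0.112

The responsibility of component k is π_k f_k(x) divided by Σ_j π_j f_j(x).
Component likelihoods at x = 18.8 mm:
  L_I = (1/(1.89·√(2π)))·exp(−(18.8−15.99)²/(2·1.89²)) = 0.211081·exp(-1.10525) = 0.069895
  L_II = (1/(1.06·√(2π)))·exp(−(18.8−17.04)²/(2·1.06²)) = 0.376361·exp(-1.37843) = 0.0948334
  L_III = (1/(0.71·√(2π)))·exp(−(18.8−19.68)²/(2·0.71²)) = 0.561891·exp(-0.76810) = 0.260657
Weight by the priors:
  π_I·L_I = 0.30 × 0.069895 = 0.0209685
  π_II·L_II = 0.10 × 0.0948334 = 0.00948334
  π_III·L_III = 0.60 × 0.260657 = 0.156394
Evidence: 0.0209685 + 0.00948334 + 0.156394 = 0.186846
So the posterior for Setting I is 0.0209685 / 0.186846 ≈ 0.112.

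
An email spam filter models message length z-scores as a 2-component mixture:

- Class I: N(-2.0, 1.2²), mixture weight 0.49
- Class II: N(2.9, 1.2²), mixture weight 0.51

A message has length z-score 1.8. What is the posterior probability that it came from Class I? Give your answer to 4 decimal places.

Apply Bayes' rule: the posterior for each component is proportional to its prior times its likelihood at x.
Normal densities:
  L_I = (1/(1.2·√(2π)))·exp(−(1.8−-2.0)²/(2·1.2²)) = 0.332452·exp(-5.01389) = 0.00220915
  L_II = (1/(1.2·√(2π)))·exp(−(1.8−2.9)²/(2·1.2²)) = 0.332452·exp(-0.42014) = 0.218406
Prior × likelihood for each component:
  π_I·L_I = 0.49 × 0.00220915 = 0.00108248
  π_II·L_II = 0.51 × 0.218406 = 0.111387
Evidence: 0.00108248 + 0.111387 = 0.11247
P(Class I | x) ≈ 0.0096

0.0096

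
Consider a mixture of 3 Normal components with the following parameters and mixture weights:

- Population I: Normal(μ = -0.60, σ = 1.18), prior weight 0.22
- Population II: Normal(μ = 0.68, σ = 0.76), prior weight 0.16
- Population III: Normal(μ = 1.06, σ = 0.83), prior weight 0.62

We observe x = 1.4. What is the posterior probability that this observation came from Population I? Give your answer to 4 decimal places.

The responsibility of component k is P(Z=k) f_k(x) divided by Σ_j P(Z=j) f_j(x).
Evaluate each component's likelihood at the observed value:
  p_I = 0.0803935
  p_II = 0.335124
  p_III = 0.441971
Multiply by the mixture weights:
  P(Z=I)·p_I = 0.22 × 0.0803935 = 0.0176866
  P(Z=II)·p_II = 0.16 × 0.335124 = 0.0536198
  P(Z=III)·p_III = 0.62 × 0.441971 = 0.274022
Marginal: 0.0176866 + 0.0536198 + 0.274022 = 0.345328
P(Population I | the observation) ≈ 0.0512

0.0512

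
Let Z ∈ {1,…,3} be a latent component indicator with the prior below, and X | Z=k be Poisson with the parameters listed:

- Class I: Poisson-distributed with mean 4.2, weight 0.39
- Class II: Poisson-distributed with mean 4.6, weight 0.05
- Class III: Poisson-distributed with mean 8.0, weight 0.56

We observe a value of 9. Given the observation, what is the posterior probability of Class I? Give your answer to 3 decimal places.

0.085

Apply Bayes' rule: the posterior for each component is proportional to its prior times its likelihood at x.
Component likelihoods at x = 9:
  f_I = 0.0168052
  f_II = 0.0255448
  f_III = 0.124077
Prior × likelihood for each component:
  w_I·f_I = 0.39 × 0.0168052 = 0.00655403
  w_II·f_II = 0.05 × 0.0255448 = 0.00127724
  w_III·f_III = 0.56 × 0.124077 = 0.0694831
Normaliser: 0.00655403 + 0.00127724 + 0.0694831 = 0.0773143
P(Class I | 9) ≈ 0.085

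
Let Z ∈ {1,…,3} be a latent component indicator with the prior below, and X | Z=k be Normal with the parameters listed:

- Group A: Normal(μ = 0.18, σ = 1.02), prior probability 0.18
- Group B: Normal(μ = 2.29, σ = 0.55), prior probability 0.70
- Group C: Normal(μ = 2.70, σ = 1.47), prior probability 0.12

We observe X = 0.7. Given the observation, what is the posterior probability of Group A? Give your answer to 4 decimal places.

The responsibility of component k is w_k f_k(x) divided by Σ_j w_j f_j(x).
Normal densities:
  p_A = 0.343458
  p_B = 0.0111114
  p_C = 0.107556
Weight by the priors:
  w_A·p_A = 0.18 × 0.343458 = 0.0618224
  w_B·p_B = 0.70 × 0.0111114 = 0.00777801
  w_C·p_C = 0.12 × 0.107556 = 0.0129068
Normaliser: 0.0618224 + 0.00777801 + 0.0129068 = 0.0825072
P(Group A | 0.7) ≈ 0.7493

0.7493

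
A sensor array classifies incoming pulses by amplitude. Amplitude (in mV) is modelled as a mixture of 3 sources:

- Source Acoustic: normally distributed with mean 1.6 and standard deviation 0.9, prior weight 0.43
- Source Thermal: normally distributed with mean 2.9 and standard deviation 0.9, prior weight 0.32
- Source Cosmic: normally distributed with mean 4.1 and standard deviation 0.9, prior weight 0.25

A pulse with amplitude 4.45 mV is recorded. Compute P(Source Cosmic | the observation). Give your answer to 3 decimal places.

P(component k | x) = π_k·f_k(x) / marginal(x), where marginal(x) = Σ_j π_j·f_j(x).
Component likelihoods at x = 4.45 mV:
  p_Acoustic = 0.00294553
  p_Thermal = 0.1006
  p_Cosmic = 0.410986
Prior × likelihood for each component:
  π_Acoustic·p_Acoustic = 0.43 × 0.00294553 = 0.00126658
  π_Thermal·p_Thermal = 0.32 × 0.1006 = 0.032192
  π_Cosmic·p_Cosmic = 0.25 × 0.410986 = 0.102747
Evidence: 0.00126658 + 0.032192 + 0.102747 = 0.136205
P(Source Cosmic | 4.45 mV) ≈ 0.754

0.754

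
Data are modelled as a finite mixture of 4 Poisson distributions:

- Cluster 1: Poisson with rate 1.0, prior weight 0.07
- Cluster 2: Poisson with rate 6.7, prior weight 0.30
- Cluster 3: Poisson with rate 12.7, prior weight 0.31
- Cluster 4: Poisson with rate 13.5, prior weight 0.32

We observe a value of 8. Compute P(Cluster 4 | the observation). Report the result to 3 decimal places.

0.184

The responsibility of component k is P(Z=k) f_k(x) divided by Σ_j P(Z=j) f_j(x).
Evaluate each component's likelihood at the observed value:
  f_1 = 9.12399e-06
  f_2 = 0.123967
  f_3 = 0.0512117
  f_4 = 0.0375123
Unnormalised posteriors:
  P(Z=1)·f_1 = 0.07 × 9.12399e-06 = 6.3868e-07
  P(Z=2)·f_2 = 0.30 × 0.123967 = 0.03719
  P(Z=3)·f_3 = 0.31 × 0.0512117 = 0.0158756
  P(Z=4)·f_4 = 0.32 × 0.0375123 = 0.0120039
Normaliser: 6.3868e-07 + 0.03719 + 0.0158756 + 0.0120039 = 0.0650702
So the posterior for Cluster 4 is 0.0120039 / 0.0650702 ≈ 0.184.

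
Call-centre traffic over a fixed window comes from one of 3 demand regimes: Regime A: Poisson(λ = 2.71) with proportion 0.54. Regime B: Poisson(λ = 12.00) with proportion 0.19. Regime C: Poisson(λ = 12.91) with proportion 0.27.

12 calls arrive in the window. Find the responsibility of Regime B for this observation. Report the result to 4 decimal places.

0.4209

P(component k | x) = π_k·f_k(x) / marginal(x), where marginal(x) = Σ_j π_j·f_j(x).
Evaluate each component's likelihood at the observed value:
  p_A = e^(−2.71)·2.71^12/12! = 2.1795e-05
  p_B = e^(−12.00)·12.00^12/12! = 0.114368
  p_C = e^(−12.91)·12.91^12/12! = 0.110672
Unnormalised posteriors:
  π_A·p_A = 0.54 × 2.1795e-05 = 1.17693e-05
  π_B·p_B = 0.19 × 0.114368 = 0.0217299
  π_C·p_C = 0.27 × 0.110672 = 0.0298813
Marginal: 1.17693e-05 + 0.0217299 + 0.0298813 = 0.051623
P(Regime B | the observation) ≈ 0.4209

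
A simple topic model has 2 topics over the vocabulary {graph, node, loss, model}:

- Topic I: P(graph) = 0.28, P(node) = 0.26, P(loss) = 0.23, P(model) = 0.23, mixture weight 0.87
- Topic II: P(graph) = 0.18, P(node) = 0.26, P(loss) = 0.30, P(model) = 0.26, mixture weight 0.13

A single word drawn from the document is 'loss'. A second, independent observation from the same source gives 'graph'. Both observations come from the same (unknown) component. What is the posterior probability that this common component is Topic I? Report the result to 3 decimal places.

P(component k | x) = w_k·f_k(x) / marginal(x), where marginal(x) = Σ_j w_j·f_j(x).
Since both observations come from the same component, the likelihood for component k is f_k(x₁)·f_k(x₂).
  L_I = [P(loss | comp) = 0.23] × [0.28] = 0.0644
  L_II = [P(loss | comp) = 0.30] × [0.18] = 0.054
Prior × likelihood for each component:
  w_I·L_I = 0.87 × 0.0644 = 0.056028
  w_II·L_II = 0.13 × 0.054 = 0.00702
Normaliser: 0.056028 + 0.00702 = 0.063048
So the posterior for Topic I is 0.056028 / 0.063048 ≈ 0.889.

0.889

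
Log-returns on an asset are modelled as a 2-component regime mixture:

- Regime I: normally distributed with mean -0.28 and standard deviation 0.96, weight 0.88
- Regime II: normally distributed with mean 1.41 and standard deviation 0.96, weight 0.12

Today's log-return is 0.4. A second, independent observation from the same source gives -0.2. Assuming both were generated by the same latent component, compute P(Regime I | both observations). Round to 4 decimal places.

P(component k | x) = w_k·f_k(x) / marginal(x), where marginal(x) = Σ_j w_j·f_j(x).
Since both observations come from the same component, the likelihood for component k is f_k(x₁)·f_k(x₂).
  L_I = [0.323361] × [0.414124] = 0.133912
  L_II = [0.238937] × [0.101833] = 0.0243317
Prior × likelihood for each component:
  w_I·L_I = 0.88 × 0.133912 = 0.117842
  w_II·L_II = 0.12 × 0.0243317 = 0.0029198
Evidence: 0.117842 + 0.0029198 = 0.120762
P(Regime I | x) = 0.117842 / 0.120762 ≈ 0.9758

0.9758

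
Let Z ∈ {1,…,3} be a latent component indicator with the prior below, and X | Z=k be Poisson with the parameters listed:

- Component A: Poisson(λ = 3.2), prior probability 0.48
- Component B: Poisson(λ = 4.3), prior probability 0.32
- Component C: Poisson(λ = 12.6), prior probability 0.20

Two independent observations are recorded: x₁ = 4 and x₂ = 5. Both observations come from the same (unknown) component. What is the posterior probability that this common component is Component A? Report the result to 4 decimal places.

Apply Bayes' rule: the posterior for each component is proportional to its prior times its likelihood at x.
Since both observations come from the same component, the likelihood for component k is f_k(x₁)·f_k(x₂).
  L_A = [e^(−3.2)·3.2^4/4! = 0.178093] × [0.113979] = 0.0202989
  L_B = [e^(−4.3)·4.3^4/4! = 0.193284] × [0.166224] = 0.0321285
  L_C = [e^(−12.6)·12.6^4/4! = 0.00354128] × [0.00892403] = 3.16025e-05
Multiply by the mixture weights:
  π_A·L_A = 0.48 × 0.0202989 = 0.00974347
  π_B·L_B = 0.32 × 0.0321285 = 0.0102811
  π_C·L_C = 0.20 × 3.16025e-05 = 6.3205e-06
Normaliser: 0.00974347 + 0.0102811 + 6.3205e-06 = 0.0200309
P(Component A | x₁, x₂) ≈ 0.4864

0.4864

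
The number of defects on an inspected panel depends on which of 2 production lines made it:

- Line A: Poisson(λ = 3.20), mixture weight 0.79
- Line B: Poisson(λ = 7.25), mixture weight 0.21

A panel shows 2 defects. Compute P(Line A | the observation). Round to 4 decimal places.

Posterior ∝ prior × likelihood, so P(k | x) ∝ π_k f_k(x); normalise over all components.
Component likelihoods at x = 2 defects:
  L_A = 0.208702
  L_B = 0.0186643
Weight by the priors:
  π_A·L_A = 0.79 × 0.208702 = 0.164875
  π_B·L_B = 0.21 × 0.0186643 = 0.0039195
Sum: 0.164875 + 0.0039195 = 0.168794
P(Line A | the observation) = 0.164875 / 0.168794 ≈ 0.9768

0.9768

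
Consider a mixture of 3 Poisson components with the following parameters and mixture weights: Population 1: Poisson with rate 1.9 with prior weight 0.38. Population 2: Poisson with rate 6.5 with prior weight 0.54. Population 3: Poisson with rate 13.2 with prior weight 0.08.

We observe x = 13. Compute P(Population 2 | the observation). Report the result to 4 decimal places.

0.3544

By Bayes' theorem, P(k | x) = P(Z=k) f_k(x) / Σ_j P(Z=j) f_j(x).
Poisson probabilities:
  p_1 = e^(−1.9)·1.9^13/13! = 1.01008e-07
  p_2 = e^(−6.5)·6.5^13/13! = 0.00892646
  p_3 = e^(−13.2)·13.2^13/13! = 0.109773
Weight by the priors:
  P(Z=1)·p_1 = 0.38 × 1.01008e-07 = 3.83831e-08
  P(Z=2)·p_2 = 0.54 × 0.00892646 = 0.00482029
  P(Z=3)·p_3 = 0.08 × 0.109773 = 0.0087818
Normaliser: 3.83831e-08 + 0.00482029 + 0.0087818 = 0.0136021
P(Population 2 | x) = 0.00482029 / 0.0136021 ≈ 0.3544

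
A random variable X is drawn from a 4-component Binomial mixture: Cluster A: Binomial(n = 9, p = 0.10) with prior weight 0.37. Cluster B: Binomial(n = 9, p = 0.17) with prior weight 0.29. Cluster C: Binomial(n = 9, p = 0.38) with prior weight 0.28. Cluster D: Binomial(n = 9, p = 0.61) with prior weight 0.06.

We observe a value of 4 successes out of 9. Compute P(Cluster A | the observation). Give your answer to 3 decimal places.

The responsibility of component k is w_k f_k(x) divided by Σ_j w_j f_j(x).
Component likelihoods at x = 4 successes out of 9:
  f_A = C(9,4)·0.10^4·0.90^5 = 126·0.0001·0.59049 = 0.00744017
  f_B = C(9,4)·0.17^4·0.83^5 = 126·0.00083521·0.393904 = 0.0414531
  f_C = C(9,4)·0.38^4·0.62^5 = 126·0.0208514·0.0916133 = 0.240693
  f_D = C(9,4)·0.61^4·0.39^5 = 126·0.138458·0.00902242 = 0.157403
Weight by the priors:
  w_A·f_A = 0.37 × 0.00744017 = 0.00275286
  w_B·f_B = 0.29 × 0.0414531 = 0.0120214
  w_C·f_C = 0.28 × 0.240693 = 0.067394
  w_D·f_D = 0.06 × 0.157403 = 0.00944418
Marginal: 0.00275286 + 0.0120214 + 0.067394 + 0.00944418 = 0.0916125
Responsibility of Cluster A: 0.00275286 / 0.0916125 ≈ 0.030

0.030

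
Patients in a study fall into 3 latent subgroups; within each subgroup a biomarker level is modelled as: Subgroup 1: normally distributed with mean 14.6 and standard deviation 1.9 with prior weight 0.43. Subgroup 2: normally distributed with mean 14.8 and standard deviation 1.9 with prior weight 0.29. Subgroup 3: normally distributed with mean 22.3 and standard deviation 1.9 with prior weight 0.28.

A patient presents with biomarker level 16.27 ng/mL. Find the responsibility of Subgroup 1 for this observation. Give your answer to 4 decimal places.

P(component k | x) = π_k·f_k(x) / marginal(x), where marginal(x) = Σ_j π_j·f_j(x).
Component likelihoods at x = 16.27 ng/mL:
  p_1 = (1/(1.9·√(2π)))·exp(−(16.27−14.6)²/(2·1.9²)) = 0.209970·exp(-0.38627) = 0.142692
  p_2 = (1/(1.9·√(2π)))·exp(−(16.27−14.8)²/(2·1.9²)) = 0.209970·exp(-0.29929) = 0.155659
  p_3 = (1/(1.9·√(2π)))·exp(−(16.27−22.3)²/(2·1.9²)) = 0.209970·exp(-5.03614) = 0.00136455
Multiply by the mixture weights:
  π_1·p_1 = 0.43 × 0.142692 = 0.0613576
  π_2·p_2 = 0.29 × 0.155659 = 0.0451412
  π_3·p_3 = 0.28 × 0.00136455 = 0.000382075
Normaliser: 0.0613576 + 0.0451412 + 0.000382075 = 0.106881
Responsibility of Subgroup 1: 0.0613576 / 0.106881 ≈ 0.5741

0.5741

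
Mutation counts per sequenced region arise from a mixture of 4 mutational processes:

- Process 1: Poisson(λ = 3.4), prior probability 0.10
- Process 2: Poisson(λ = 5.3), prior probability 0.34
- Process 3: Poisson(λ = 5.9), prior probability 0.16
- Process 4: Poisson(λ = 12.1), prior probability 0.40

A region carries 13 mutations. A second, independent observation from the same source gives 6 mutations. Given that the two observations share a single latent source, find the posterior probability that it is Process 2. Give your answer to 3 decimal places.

By Bayes' theorem, P(k | x) = π_k f_k(x) / Σ_j π_j f_j(x).
Since both observations come from the same component, the likelihood for component k is f_k(x₁)·f_k(x₂).
  p_1 = [4.34855e-05] × [0.0716044] = 3.11375e-06
  p_2 = [0.00208711] × [0.15366] = 0.000320706
  p_3 = [0.00461805] × [0.160488] = 0.00074114
  p_4 = [0.106406] × [0.0242335] = 0.00257859
Prior × likelihood for each component:
  π_1·p_1 = 0.10 × 3.11375e-06 = 3.11375e-07
  π_2·p_2 = 0.34 × 0.000320706 = 0.00010904
  π_3·p_3 = 0.16 × 0.00074114 = 0.000118582
  π_4·p_4 = 0.40 × 0.00257859 = 0.00103144
Evidence: 3.11375e-07 + 0.00010904 + 0.000118582 + 0.00103144 = 0.00125937
P(Process 2 | x) = 0.00010904 / 0.00125937 ≈ 0.087

0.087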